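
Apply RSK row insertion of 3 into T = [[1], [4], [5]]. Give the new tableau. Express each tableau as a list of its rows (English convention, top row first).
[[1, 3], [4], [5]]

3 is larger than every entry of row 1, so it is appended to row 1. The new tableau is [[1, 3], [4], [5]].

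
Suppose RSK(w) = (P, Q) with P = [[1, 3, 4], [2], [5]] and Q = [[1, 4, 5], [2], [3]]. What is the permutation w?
Reverse the RSK construction: for i from n down to 1, find the cell of Q containing i, remove the entry at that cell from P, and reverse-bump it up through P; the value ejected from row 1 is w(i).

Step i=5: Q has 5 at row 1, column 3; remove that cell from P, ejecting 4. So w(5) = 4. P is now [[1, 3], [2], [5]].
Step i=4: Q has 4 at row 1, column 2; remove that cell from P, ejecting 3. So w(4) = 3. P is now [[1], [2], [5]].
Step i=3: Q has 3 at row 3, column 1; remove 5 from row 3 of P and reverse-bump: 5 enters row 2 and ejects 2; 2 enters row 1 and ejects 1. So w(3) = 1. P is now [[2], [5]].
Step i=2: Q has 2 at row 2, column 1; remove 5 from row 2 of P and reverse-bump: 5 enters row 1 and ejects 2. So w(2) = 2. P is now [[5]].
Step i=1: Q has 1 at row 1, column 1; remove that cell from P, ejecting 5. So w(1) = 5. P is now [].

So w = 5 2 1 3 4.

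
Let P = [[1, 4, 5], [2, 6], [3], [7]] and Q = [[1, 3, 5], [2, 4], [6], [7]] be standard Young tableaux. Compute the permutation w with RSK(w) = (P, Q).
3 2 7 4 6 5 1

Reverse the RSK construction: for i from n down to 1, find the cell of Q containing i, remove the entry at that cell from P, and reverse-bump it up through P; the value ejected from row 1 is w(i).

Step i=7: Q has 7 at row 4, column 1; remove 7 from row 4 of P and reverse-bump: 7 enters row 3 and ejects 3; 3 enters row 2 and ejects 2; 2 enters row 1 and ejects 1. So w(7) = 1. P is now [[2, 4, 5], [3, 6], [7]].
Step i=6: Q has 6 at row 3, column 1; remove 7 from row 3 of P and reverse-bump: 7 enters row 2 and ejects 6; 6 enters row 1 and ejects 5. So w(6) = 5. P is now [[2, 4, 6], [3, 7]].
Step i=5: Q has 5 at row 1, column 3; remove that cell from P, ejecting 6. So w(5) = 6. P is now [[2, 4], [3, 7]].
Step i=4: Q has 4 at row 2, column 2; remove 7 from row 2 of P and reverse-bump: 7 enters row 1 and ejects 4. So w(4) = 4. P is now [[2, 7], [3]].
Step i=3: Q has 3 at row 1, column 2; remove that cell from P, ejecting 7. So w(3) = 7. P is now [[2], [3]].
Step i=2: Q has 2 at row 2, column 1; remove 3 from row 2 of P and reverse-bump: 3 enters row 1 and ejects 2. So w(2) = 2. P is now [[3]].
Step i=1: Q has 1 at row 1, column 1; remove that cell from P, ejecting 3. So w(1) = 3. P is now [].

So w = 3 2 7 4 6 5 1.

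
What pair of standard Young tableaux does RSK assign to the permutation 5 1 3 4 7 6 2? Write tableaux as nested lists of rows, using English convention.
P = [[1, 2, 4, 6], [3, 7], [5]], Q = [[1, 3, 4, 5], [2, 6], [7]]

Insert each entry of the permutation into P by Schensted row insertion, recording in Q the position of each new cell.

Insert 5: appended to row 1. P = [[5]].
Insert 1: 1 bumps 5 from row 1; 5 starts row 2. P = [[1], [5]].
Insert 3: appended to row 1. P = [[1, 3], [5]].
Insert 4: appended to row 1. P = [[1, 3, 4], [5]].
Insert 7: appended to row 1. P = [[1, 3, 4, 7], [5]].
Insert 6: 6 bumps 7 from row 1; 7 appends to row 2. P = [[1, 3, 4, 6], [5, 7]].
Insert 2: 2 bumps 3 from row 1; 3 bumps 5 from row 2; 5 starts row 3. P = [[1, 2, 4, 6], [3, 7], [5]].

So P = [[1, 2, 4, 6], [3, 7], [5]], Q = [[1, 3, 4, 5], [2, 6], [7]].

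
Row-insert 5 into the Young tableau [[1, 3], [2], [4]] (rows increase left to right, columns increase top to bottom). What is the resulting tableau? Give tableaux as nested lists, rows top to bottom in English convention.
[[1, 3, 5], [2], [4]]

5 is larger than every entry of row 1, so it is appended to row 1. The new tableau is [[1, 3, 5], [2], [4]].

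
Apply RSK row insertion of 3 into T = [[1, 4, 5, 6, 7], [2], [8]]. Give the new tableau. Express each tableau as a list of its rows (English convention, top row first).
[[1, 3, 5, 6, 7], [2, 4], [8]]

In row 1, 3 replaces 4 (the leftmost entry greater than 3); 4 is bumped to row 2. 4 is appended to row 2. The new tableau is [[1, 3, 5, 6, 7], [2, 4], [8]].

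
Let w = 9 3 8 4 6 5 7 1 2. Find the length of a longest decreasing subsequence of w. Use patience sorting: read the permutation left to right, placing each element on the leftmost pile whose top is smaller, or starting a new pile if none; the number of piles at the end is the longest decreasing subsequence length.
5

9: new pile. tops = [9]
3: new pile. tops = [9, 3]
8: onto pile 2 (replacing 3). tops = [9, 8]
4: new pile. tops = [9, 8, 4]
6: onto pile 3 (replacing 4). tops = [9, 8, 6]
5: new pile. tops = [9, 8, 6, 5]
7: onto pile 3 (replacing 6). tops = [9, 8, 7, 5]
1: new pile. tops = [9, 8, 7, 5, 1]
2: onto pile 5 (replacing 1). tops = [9, 8, 7, 5, 2]

5 piles, so the longest decreasing subsequence has length 5.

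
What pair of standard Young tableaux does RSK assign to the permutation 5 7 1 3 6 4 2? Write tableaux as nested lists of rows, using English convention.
Insert each entry of the permutation into P by Schensted row insertion, recording in Q the position of each new cell.

Insert 5: appended to row 1. P = [[5]].
Insert 7: appended to row 1. P = [[5, 7]].
Insert 1: 1 bumps 5 from row 1; 5 starts row 2. P = [[1, 7], [5]].
Insert 3: 3 bumps 7 from row 1; 7 appends to row 2. P = [[1, 3], [5, 7]].
Insert 6: appended to row 1. P = [[1, 3, 6], [5, 7]].
Insert 4: 4 bumps 6 from row 1; 6 bumps 7 from row 2; 7 starts row 3. P = [[1, 3, 4], [5, 6], [7]].
Insert 2: 2 bumps 3 from row 1; 3 bumps 5 from row 2; 5 bumps 7 from row 3; 7 starts row 4. P = [[1, 2, 4], [3, 6], [5], [7]].

So P = [[1, 2, 4], [3, 6], [5], [7]], Q = [[1, 2, 5], [3, 4], [6], [7]].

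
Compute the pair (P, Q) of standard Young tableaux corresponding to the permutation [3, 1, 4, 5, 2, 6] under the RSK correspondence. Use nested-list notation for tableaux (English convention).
Insert each entry of the permutation into P by Schensted row insertion, recording in Q the position of each new cell.

Insert 3: appended to row 1. P = [[3]].
Insert 1: 1 bumps 3 from row 1; 3 starts row 2. P = [[1], [3]].
Insert 4: appended to row 1. P = [[1, 4], [3]].
Insert 5: appended to row 1. P = [[1, 4, 5], [3]].
Insert 2: 2 bumps 4 from row 1; 4 appends to row 2. P = [[1, 2, 5], [3, 4]].
Insert 6: appended to row 1. P = [[1, 2, 5, 6], [3, 4]].

So P = [[1, 2, 5, 6], [3, 4]], Q = [[1, 3, 4, 6], [2, 5]].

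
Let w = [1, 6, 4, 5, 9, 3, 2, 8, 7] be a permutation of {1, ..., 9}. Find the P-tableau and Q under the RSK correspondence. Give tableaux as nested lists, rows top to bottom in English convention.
P = [[1, 2, 5, 7], [3, 8], [4, 9], [6]], Q = [[1, 2, 4, 5], [3, 8], [6, 9], [7]]

Insert each entry of the permutation into P by Schensted row insertion, recording in Q the position of each new cell.

Insert 1: appended to row 1. P = [[1]].
Insert 6: appended to row 1. P = [[1, 6]].
Insert 4: 4 bumps 6 from row 1; 6 starts row 2. P = [[1, 4], [6]].
Insert 5: appended to row 1. P = [[1, 4, 5], [6]].
Insert 9: appended to row 1. P = [[1, 4, 5, 9], [6]].
Insert 3: 3 bumps 4 from row 1; 4 bumps 6 from row 2; 6 starts row 3. P = [[1, 3, 5, 9], [4], [6]].
Insert 2: 2 bumps 3 from row 1; 3 bumps 4 from row 2; 4 bumps 6 from row 3; 6 starts row 4. P = [[1, 2, 5, 9], [3], [4], [6]].
Insert 8: 8 bumps 9 from row 1; 9 appends to row 2. P = [[1, 2, 5, 8], [3, 9], [4], [6]].
Insert 7: 7 bumps 8 from row 1; 8 bumps 9 from row 2; 9 appends to row 3. P = [[1, 2, 5, 7], [3, 8], [4, 9], [6]].

So P = [[1, 2, 5, 7], [3, 8], [4, 9], [6]], Q = [[1, 2, 4, 5], [3, 8], [6, 9], [7]].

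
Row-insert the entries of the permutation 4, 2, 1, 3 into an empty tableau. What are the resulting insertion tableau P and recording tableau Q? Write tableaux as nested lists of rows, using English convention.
Insert each entry of the permutation into P by Schensted row insertion, recording in Q the position of each new cell.

Insert 4: appended to row 1. P = [[4]], Q = [[1]].
Insert 2: 2 bumps 4 from row 1; 4 starts row 2. P = [[2], [4]], Q = [[1], [2]].
Insert 1: 1 bumps 2 from row 1; 2 bumps 4 from row 2; 4 starts row 3. P = [[1], [2], [4]], Q = [[1], [2], [3]].
Insert 3: appended to row 1. P = [[1, 3], [2], [4]], Q = [[1, 4], [2], [3]].

So P = [[1, 3], [2], [4]], Q = [[1, 4], [2], [3]].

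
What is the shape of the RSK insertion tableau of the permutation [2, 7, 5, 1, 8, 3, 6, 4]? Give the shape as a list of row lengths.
[3, 3, 2]

RSK row insertion gives P = [[1, 3, 4], [2, 5, 6], [7, 8]], which has shape [3, 3, 2].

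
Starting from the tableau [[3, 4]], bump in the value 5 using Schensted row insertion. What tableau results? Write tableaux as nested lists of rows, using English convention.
[[3, 4, 5]]

5 is larger than every entry of row 1, so it is appended to row 1. The new tableau is [[3, 4, 5]].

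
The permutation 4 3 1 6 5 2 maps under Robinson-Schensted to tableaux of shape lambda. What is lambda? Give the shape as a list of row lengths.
Row-insert each entry into an empty tableau.

After inserting 4: P = [[4]].
After inserting 3: P = [[3], [4]].
After inserting 1: P = [[1], [3], [4]].
After inserting 6: P = [[1, 6], [3], [4]].
After inserting 5: P = [[1, 5], [3, 6], [4]].
After inserting 2: P = [[1, 2], [3, 5], [4, 6]].

The final insertion tableau P = [[1, 2], [3, 5], [4, 6]] has shape [2, 2, 2].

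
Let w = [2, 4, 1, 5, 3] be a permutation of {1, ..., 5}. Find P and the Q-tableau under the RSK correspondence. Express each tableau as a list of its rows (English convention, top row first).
Insert each entry of the permutation into P by Schensted row insertion, recording in Q the position of each new cell.

After inserting 2: P = [[2]].
After inserting 4: P = [[2, 4]].
After inserting 1: P = [[1, 4], [2]].
After inserting 5: P = [[1, 4, 5], [2]].
After inserting 3: P = [[1, 3, 5], [2, 4]].

So P = [[1, 3, 5], [2, 4]], Q = [[1, 2, 4], [3, 5]].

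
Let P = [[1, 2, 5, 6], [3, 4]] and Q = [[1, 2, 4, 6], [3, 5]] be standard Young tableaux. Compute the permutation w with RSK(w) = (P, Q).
Reverse the RSK construction: for i from n down to 1, find the cell of Q containing i, remove the entry at that cell from P, and reverse-bump it up through P; the value ejected from row 1 is w(i).

Step i=6: Q has 6 at row 1, column 4; remove that cell from P, ejecting 6. So w(6) = 6. P is now [[1, 2, 5], [3, 4]].
Step i=5: Q has 5 at row 2, column 2; remove 4 from row 2 of P and reverse-bump: 4 enters row 1 and ejects 2. So w(5) = 2. P is now [[1, 4, 5], [3]].
Step i=4: Q has 4 at row 1, column 3; remove that cell from P, ejecting 5. So w(4) = 5. P is now [[1, 4], [3]].
Step i=3: Q has 3 at row 2, column 1; remove 3 from row 2 of P and reverse-bump: 3 enters row 1 and ejects 1. So w(3) = 1. P is now [[3, 4]].
Step i=2: Q has 2 at row 1, column 2; remove that cell from P, ejecting 4. So w(2) = 4. P is now [[3]].
Step i=1: Q has 1 at row 1, column 1; remove that cell from P, ejecting 3. So w(1) = 3. P is now [].

So w = 3 4 1 5 2 6.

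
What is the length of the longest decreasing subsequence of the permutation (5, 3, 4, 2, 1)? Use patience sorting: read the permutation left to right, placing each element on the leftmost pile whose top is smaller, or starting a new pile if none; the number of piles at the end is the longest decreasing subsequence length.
4

5: new pile. tops = [5]
3: new pile. tops = [5, 3]
4: onto pile 2 (replacing 3). tops = [5, 4]
2: new pile. tops = [5, 4, 2]
1: new pile. tops = [5, 4, 2, 1]

4 piles, so the longest decreasing subsequence has length 4.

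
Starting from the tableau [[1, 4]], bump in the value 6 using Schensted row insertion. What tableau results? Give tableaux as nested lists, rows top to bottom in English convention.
6 is larger than every entry of row 1, so it is appended to row 1. The new tableau is [[1, 4, 6]].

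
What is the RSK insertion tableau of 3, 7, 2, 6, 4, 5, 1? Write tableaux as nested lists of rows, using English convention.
P = [[1, 4, 5], [2, 6], [3], [7]]

Insert 3: appended to row 1. P = [[3]].
Insert 7: appended to row 1. P = [[3, 7]].
Insert 2: 2 bumps 3 from row 1; 3 starts row 2. P = [[2, 7], [3]].
Insert 6: 6 bumps 7 from row 1; 7 appends to row 2. P = [[2, 6], [3, 7]].
Insert 4: 4 bumps 6 from row 1; 6 bumps 7 from row 2; 7 starts row 3. P = [[2, 4], [3, 6], [7]].
Insert 5: appended to row 1. P = [[2, 4, 5], [3, 6], [7]].
Insert 1: 1 bumps 2 from row 1; 2 bumps 3 from row 2; 3 bumps 7 from row 3; 7 starts row 4. P = [[1, 4, 5], [2, 6], [3], [7]].

So P = [[1, 4, 5], [2, 6], [3], [7]].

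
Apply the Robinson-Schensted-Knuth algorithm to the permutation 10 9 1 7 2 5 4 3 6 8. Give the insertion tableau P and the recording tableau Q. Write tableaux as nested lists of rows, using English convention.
P = [[1, 2, 3, 6, 8], [4], [5], [7], [9], [10]], Q = [[1, 4, 6, 9, 10], [2], [3], [5], [7], [8]]

Insert each entry of the permutation into P by Schensted row insertion, recording in Q the position of each new cell.

Insert 10: appended to row 1. P = [[10]].
Insert 9: 9 bumps 10 from row 1; 10 starts row 2. P = [[9], [10]].
Insert 1: 1 bumps 9 from row 1; 9 bumps 10 from row 2; 10 starts row 3. P = [[1], [9], [10]].
Insert 7: appended to row 1. P = [[1, 7], [9], [10]].
Insert 2: 2 bumps 7 from row 1; 7 bumps 9 from row 2; 9 bumps 10 from row 3; 10 starts row 4. P = [[1, 2], [7], [9], [10]].
Insert 5: appended to row 1. P = [[1, 2, 5], [7], [9], [10]].
Insert 4: 4 bumps 5 from row 1; 5 bumps 7 from row 2; 7 bumps 9 from row 3; 9 bumps 10 from row 4; 10 starts row 5. P = [[1, 2, 4], [5], [7], [9], [10]].
Insert 3: 3 bumps 4 from row 1; 4 bumps 5 from row 2; 5 bumps 7 from row 3; 7 bumps 9 from row 4; 9 bumps 10 from row 5; 10 starts row 6. P = [[1, 2, 3], [4], [5], [7], [9], [10]].
Insert 6: appended to row 1. P = [[1, 2, 3, 6], [4], [5], [7], [9], [10]].
Insert 8: appended to row 1. P = [[1, 2, 3, 6, 8], [4], [5], [7], [9], [10]].

So P = [[1, 2, 3, 6, 8], [4], [5], [7], [9], [10]], Q = [[1, 4, 6, 9, 10], [2], [3], [5], [7], [8]].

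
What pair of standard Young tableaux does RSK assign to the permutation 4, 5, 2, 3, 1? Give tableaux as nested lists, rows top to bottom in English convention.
Insert each entry of the permutation into P by Schensted row insertion, recording in Q the position of each new cell.

Insert 4: appended to row 1. P = [[4]], Q = [[1]].
Insert 5: appended to row 1. P = [[4, 5]], Q = [[1, 2]].
Insert 2: 2 bumps 4 from row 1; 4 starts row 2. P = [[2, 5], [4]], Q = [[1, 2], [3]].
Insert 3: 3 bumps 5 from row 1; 5 appends to row 2. P = [[2, 3], [4, 5]], Q = [[1, 2], [3, 4]].
Insert 1: 1 bumps 2 from row 1; 2 bumps 4 from row 2; 4 starts row 3. P = [[1, 3], [2, 5], [4]], Q = [[1, 2], [3, 4], [5]].

So P = [[1, 3], [2, 5], [4]], Q = [[1, 2], [3, 4], [5]].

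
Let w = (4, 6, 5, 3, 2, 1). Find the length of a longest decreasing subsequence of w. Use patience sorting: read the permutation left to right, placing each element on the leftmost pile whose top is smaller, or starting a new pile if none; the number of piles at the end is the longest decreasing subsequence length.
5

4: new pile. tops = [4]
6: onto pile 1 (replacing 4). tops = [6]
5: new pile. tops = [6, 5]
3: new pile. tops = [6, 5, 3]
2: new pile. tops = [6, 5, 3, 2]
1: new pile. tops = [6, 5, 3, 2, 1]

5 piles, so the longest decreasing subsequence has length 5.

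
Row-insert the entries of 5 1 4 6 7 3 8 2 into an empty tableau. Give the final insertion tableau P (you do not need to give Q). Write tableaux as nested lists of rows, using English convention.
After inserting 5: P = [[5]].
After inserting 1: P = [[1], [5]].
After inserting 4: P = [[1, 4], [5]].
After inserting 6: P = [[1, 4, 6], [5]].
After inserting 7: P = [[1, 4, 6, 7], [5]].
After inserting 3: P = [[1, 3, 6, 7], [4], [5]].
After inserting 8: P = [[1, 3, 6, 7, 8], [4], [5]].
After inserting 2: P = [[1, 2, 6, 7, 8], [3], [4], [5]].

So P = [[1, 2, 6, 7, 8], [3], [4], [5]].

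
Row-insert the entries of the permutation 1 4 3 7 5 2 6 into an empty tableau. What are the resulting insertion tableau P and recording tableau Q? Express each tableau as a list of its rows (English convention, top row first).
P = [[1, 2, 5, 6], [3, 7], [4]], Q = [[1, 2, 4, 7], [3, 5], [6]]

Insert each entry of the permutation into P by Schensted row insertion, recording in Q the position of each new cell.

Insert 1: appended to row 1. P = [[1]], Q = [[1]].
Insert 4: appended to row 1. P = [[1, 4]], Q = [[1, 2]].
Insert 3: 3 bumps 4 from row 1; 4 starts row 2. P = [[1, 3], [4]], Q = [[1, 2], [3]].
Insert 7: appended to row 1. P = [[1, 3, 7], [4]], Q = [[1, 2, 4], [3]].
Insert 5: 5 bumps 7 from row 1; 7 appends to row 2. P = [[1, 3, 5], [4, 7]], Q = [[1, 2, 4], [3, 5]].
Insert 2: 2 bumps 3 from row 1; 3 bumps 4 from row 2; 4 starts row 3. P = [[1, 2, 5], [3, 7], [4]], Q = [[1, 2, 4], [3, 5], [6]].
Insert 6: appended to row 1. P = [[1, 2, 5, 6], [3, 7], [4]], Q = [[1, 2, 4, 7], [3, 5], [6]].

So P = [[1, 2, 5, 6], [3, 7], [4]], Q = [[1, 2, 4, 7], [3, 5], [6]].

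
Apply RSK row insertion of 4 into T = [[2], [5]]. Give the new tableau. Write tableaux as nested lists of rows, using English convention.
[[2, 4], [5]]

4 is larger than every entry of row 1, so it is appended to row 1. The new tableau is [[2, 4], [5]].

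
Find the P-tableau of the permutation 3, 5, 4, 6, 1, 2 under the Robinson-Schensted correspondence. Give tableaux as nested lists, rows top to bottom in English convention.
Insert 3: appended to row 1. P = [[3]].
Insert 5: appended to row 1. P = [[3, 5]].
Insert 4: 4 bumps 5 from row 1; 5 starts row 2. P = [[3, 4], [5]].
Insert 6: appended to row 1. P = [[3, 4, 6], [5]].
Insert 1: 1 bumps 3 from row 1; 3 bumps 5 from row 2; 5 starts row 3. P = [[1, 4, 6], [3], [5]].
Insert 2: 2 bumps 4 from row 1; 4 appends to row 2. P = [[1, 2, 6], [3, 4], [5]].

So P = [[1, 2, 6], [3, 4], [5]].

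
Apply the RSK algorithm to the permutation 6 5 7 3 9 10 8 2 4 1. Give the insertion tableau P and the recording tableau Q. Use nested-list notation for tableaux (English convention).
P = [[1, 4, 8, 10], [2, 7], [3, 9], [5], [6]], Q = [[1, 3, 5, 6], [2, 7], [4, 9], [8], [10]]

Insert each entry of the permutation into P by Schensted row insertion, recording in Q the position of each new cell.

Insert 6: appended to row 1. P = [[6]], Q = [[1]].
Insert 5: 5 bumps 6 from row 1; 6 starts row 2. P = [[5], [6]], Q = [[1], [2]].
Insert 7: appended to row 1. P = [[5, 7], [6]], Q = [[1, 3], [2]].
Insert 3: 3 bumps 5 from row 1; 5 bumps 6 from row 2; 6 starts row 3. P = [[3, 7], [5], [6]], Q = [[1, 3], [2], [4]].
Insert 9: appended to row 1. P = [[3, 7, 9], [5], [6]], Q = [[1, 3, 5], [2], [4]].
Insert 10: appended to row 1. P = [[3, 7, 9, 10], [5], [6]], Q = [[1, 3, 5, 6], [2], [4]].
Insert 8: 8 bumps 9 from row 1; 9 appends to row 2. P = [[3, 7, 8, 10], [5, 9], [6]], Q = [[1, 3, 5, 6], [2, 7], [4]].
Insert 2: 2 bumps 3 from row 1; 3 bumps 5 from row 2; 5 bumps 6 from row 3; 6 starts row 4. P = [[2, 7, 8, 10], [3, 9], [5], [6]], Q = [[1, 3, 5, 6], [2, 7], [4], [8]].
Insert 4: 4 bumps 7 from row 1; 7 bumps 9 from row 2; 9 appends to row 3. P = [[2, 4, 8, 10], [3, 7], [5, 9], [6]], Q = [[1, 3, 5, 6], [2, 7], [4, 9], [8]].
Insert 1: 1 bumps 2 from row 1; 2 bumps 3 from row 2; 3 bumps 5 from row 3; 5 bumps 6 from row 4; 6 starts row 5. P = [[1, 4, 8, 10], [2, 7], [3, 9], [5], [6]], Q = [[1, 3, 5, 6], [2, 7], [4, 9], [8], [10]].

So P = [[1, 4, 8, 10], [2, 7], [3, 9], [5], [6]], Q = [[1, 3, 5, 6], [2, 7], [4, 9], [8], [10]].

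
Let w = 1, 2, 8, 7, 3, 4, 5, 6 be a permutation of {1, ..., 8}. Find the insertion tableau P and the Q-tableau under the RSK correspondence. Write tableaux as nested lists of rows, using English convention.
P = [[1, 2, 3, 4, 5, 6], [7], [8]], Q = [[1, 2, 3, 6, 7, 8], [4], [5]]

Insert each entry of the permutation into P by Schensted row insertion, recording in Q the position of each new cell.

Insert 1: appended to row 1. P = [[1]].
Insert 2: appended to row 1. P = [[1, 2]].
Insert 8: appended to row 1. P = [[1, 2, 8]].
Insert 7: 7 bumps 8 from row 1; 8 starts row 2. P = [[1, 2, 7], [8]].
Insert 3: 3 bumps 7 from row 1; 7 bumps 8 from row 2; 8 starts row 3. P = [[1, 2, 3], [7], [8]].
Insert 4: appended to row 1. P = [[1, 2, 3, 4], [7], [8]].
Insert 5: appended to row 1. P = [[1, 2, 3, 4, 5], [7], [8]].
Insert 6: appended to row 1. P = [[1, 2, 3, 4, 5, 6], [7], [8]].

So P = [[1, 2, 3, 4, 5, 6], [7], [8]], Q = [[1, 2, 3, 6, 7, 8], [4], [5]].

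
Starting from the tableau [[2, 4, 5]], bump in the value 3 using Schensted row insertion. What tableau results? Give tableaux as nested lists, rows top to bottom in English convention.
[[2, 3, 5], [4]]

In row 1, 3 replaces 4 (the leftmost entry greater than 3); 4 is bumped to row 2. 4 starts a new row 2. The new tableau is [[2, 3, 5], [4]].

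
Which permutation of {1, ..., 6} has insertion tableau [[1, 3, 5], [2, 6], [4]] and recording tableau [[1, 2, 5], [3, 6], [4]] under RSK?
Reverse RSK: for i = n, n-1, ..., 1, locate i in Q, remove the corresponding corner cell from P, and reverse-bump its entry up through P; the value ejected from row 1 is w(i).

So w = 2 4 3 1 6 5.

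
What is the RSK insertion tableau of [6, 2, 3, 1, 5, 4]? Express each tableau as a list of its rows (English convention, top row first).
After inserting 6: P = [[6]].
After inserting 2: P = [[2], [6]].
After inserting 3: P = [[2, 3], [6]].
After inserting 1: P = [[1, 3], [2], [6]].
After inserting 5: P = [[1, 3, 5], [2], [6]].
After inserting 4: P = [[1, 3, 4], [2, 5], [6]].

So P = [[1, 3, 4], [2, 5], [6]].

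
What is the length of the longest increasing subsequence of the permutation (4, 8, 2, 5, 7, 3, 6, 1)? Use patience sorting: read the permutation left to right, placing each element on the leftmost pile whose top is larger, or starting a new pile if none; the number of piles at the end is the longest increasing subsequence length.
4: new pile. tops = [4]
8: new pile. tops = [4, 8]
2: onto pile 1 (replacing 4). tops = [2, 8]
5: onto pile 2 (replacing 8). tops = [2, 5]
7: new pile. tops = [2, 5, 7]
3: onto pile 2 (replacing 5). tops = [2, 3, 7]
6: onto pile 3 (replacing 7). tops = [2, 3, 6]
1: onto pile 1 (replacing 2). tops = [1, 3, 6]

3 piles, so the longest increasing subsequence has length 3.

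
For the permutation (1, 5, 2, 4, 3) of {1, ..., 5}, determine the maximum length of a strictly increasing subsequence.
3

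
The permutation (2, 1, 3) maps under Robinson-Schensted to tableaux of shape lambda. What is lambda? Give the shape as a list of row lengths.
[2, 1]

Row-insert each entry into an empty tableau.

After inserting 2: P = [[2]].
After inserting 1: P = [[1], [2]].
After inserting 3: P = [[1, 3], [2]].

The final insertion tableau P = [[1, 3], [2]] has shape [2, 1].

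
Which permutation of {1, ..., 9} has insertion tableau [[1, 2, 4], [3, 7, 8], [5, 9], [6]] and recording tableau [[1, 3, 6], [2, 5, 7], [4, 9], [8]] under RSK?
6 5 7 1 3 9 8 2 4

Reverse the RSK construction: for i from n down to 1, find the cell of Q containing i, remove the entry at that cell from P, and reverse-bump it up through P; the value ejected from row 1 is w(i).

Step i=9: Q has 9 at row 3, column 2; remove 9 from row 3 of P and reverse-bump: 9 enters row 2 and ejects 8; 8 enters row 1 and ejects 4. So w(9) = 4. P is now [[1, 2, 8], [3, 7, 9], [5], [6]].
Step i=8: Q has 8 at row 4, column 1; remove 6 from row 4 of P and reverse-bump: 6 enters row 3 and ejects 5; 5 enters row 2 and ejects 3; 3 enters row 1 and ejects 2. So w(8) = 2. P is now [[1, 3, 8], [5, 7, 9], [6]].
Step i=7: Q has 7 at row 2, column 3; remove 9 from row 2 of P and reverse-bump: 9 enters row 1 and ejects 8. So w(7) = 8. P is now [[1, 3, 9], [5, 7], [6]].
Step i=6: Q has 6 at row 1, column 3; remove that cell from P, ejecting 9. So w(6) = 9. P is now [[1, 3], [5, 7], [6]].
Step i=5: Q has 5 at row 2, column 2; remove 7 from row 2 of P and reverse-bump: 7 enters row 1 and ejects 3. So w(5) = 3. P is now [[1, 7], [5], [6]].
Step i=4: Q has 4 at row 3, column 1; remove 6 from row 3 of P and reverse-bump: 6 enters row 2 and ejects 5; 5 enters row 1 and ejects 1. So w(4) = 1. P is now [[5, 7], [6]].
Step i=3: Q has 3 at row 1, column 2; remove that cell from P, ejecting 7. So w(3) = 7. P is now [[5], [6]].
Step i=2: Q has 2 at row 2, column 1; remove 6 from row 2 of P and reverse-bump: 6 enters row 1 and ejects 5. So w(2) = 5. P is now [[6]].
Step i=1: Q has 1 at row 1, column 1; remove that cell from P, ejecting 6. So w(1) = 6. P is now [].

So w = 6 5 7 1 3 9 8 2 4.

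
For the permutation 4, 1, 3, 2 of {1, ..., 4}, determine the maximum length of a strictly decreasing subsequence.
3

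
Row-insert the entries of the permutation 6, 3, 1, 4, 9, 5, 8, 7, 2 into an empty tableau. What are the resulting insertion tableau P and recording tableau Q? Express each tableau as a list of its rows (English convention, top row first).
P = [[1, 2, 5, 7], [3, 4], [6, 8], [9]], Q = [[1, 4, 5, 7], [2, 6], [3, 8], [9]]

Insert each entry of the permutation into P by Schensted row insertion, recording in Q the position of each new cell.

Insert 6: appended to row 1. P = [[6]], Q = [[1]].
Insert 3: 3 bumps 6 from row 1; 6 starts row 2. P = [[3], [6]], Q = [[1], [2]].
Insert 1: 1 bumps 3 from row 1; 3 bumps 6 from row 2; 6 starts row 3. P = [[1], [3], [6]], Q = [[1], [2], [3]].
Insert 4: appended to row 1. P = [[1, 4], [3], [6]], Q = [[1, 4], [2], [3]].
Insert 9: appended to row 1. P = [[1, 4, 9], [3], [6]], Q = [[1, 4, 5], [2], [3]].
Insert 5: 5 bumps 9 from row 1; 9 appends to row 2. P = [[1, 4, 5], [3, 9], [6]], Q = [[1, 4, 5], [2, 6], [3]].
Insert 8: appended to row 1. P = [[1, 4, 5, 8], [3, 9], [6]], Q = [[1, 4, 5, 7], [2, 6], [3]].
Insert 7: 7 bumps 8 from row 1; 8 bumps 9 from row 2; 9 appends to row 3. P = [[1, 4, 5, 7], [3, 8], [6, 9]], Q = [[1, 4, 5, 7], [2, 6], [3, 8]].
Insert 2: 2 bumps 4 from row 1; 4 bumps 8 from row 2; 8 bumps 9 from row 3; 9 starts row 4. P = [[1, 2, 5, 7], [3, 4], [6, 8], [9]], Q = [[1, 4, 5, 7], [2, 6], [3, 8], [9]].

So P = [[1, 2, 5, 7], [3, 4], [6, 8], [9]], Q = [[1, 4, 5, 7], [2, 6], [3, 8], [9]].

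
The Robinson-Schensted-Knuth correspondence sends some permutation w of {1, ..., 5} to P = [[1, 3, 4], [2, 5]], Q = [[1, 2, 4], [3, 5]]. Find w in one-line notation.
2 3 1 5 4

Reverse RSK: for i = n, n-1, ..., 1, locate i in Q, remove the corresponding corner cell from P, and reverse-bump its entry up through P; the value ejected from row 1 is w(i).

So w = 2 3 1 5 4.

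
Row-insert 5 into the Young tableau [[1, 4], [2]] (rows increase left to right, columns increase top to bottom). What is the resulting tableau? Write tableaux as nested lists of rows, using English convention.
5 is larger than every entry of row 1, so it is appended to row 1. The new tableau is [[1, 4, 5], [2]].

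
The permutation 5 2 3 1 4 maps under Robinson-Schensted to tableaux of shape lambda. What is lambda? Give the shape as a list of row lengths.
Row-insert each entry into an empty tableau.

After inserting 5: P = [[5]].
After inserting 2: P = [[2], [5]].
After inserting 3: P = [[2, 3], [5]].
After inserting 1: P = [[1, 3], [2], [5]].
After inserting 4: P = [[1, 3, 4], [2], [5]].

The final insertion tableau P = [[1, 3, 4], [2], [5]] has shape [3, 1, 1].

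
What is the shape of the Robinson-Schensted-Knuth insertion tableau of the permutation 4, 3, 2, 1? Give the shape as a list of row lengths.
Row-insert each entry into an empty tableau.

After inserting 4: P = [[4]].
After inserting 3: P = [[3], [4]].
After inserting 2: P = [[2], [3], [4]].
After inserting 1: P = [[1], [2], [3], [4]].

The final insertion tableau P = [[1], [2], [3], [4]] has shape [1, 1, 1, 1].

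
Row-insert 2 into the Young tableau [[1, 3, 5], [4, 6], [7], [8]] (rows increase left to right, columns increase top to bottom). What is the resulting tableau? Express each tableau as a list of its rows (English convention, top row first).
In row 1, 2 replaces 3 (the leftmost entry greater than 2); 3 is bumped to row 2. In row 2, 3 replaces 4 (the leftmost entry greater than 3); 4 is bumped to row 3. In row 3, 4 replaces 7 (the leftmost entry greater than 4); 7 is bumped to row 4. In row 4, 7 replaces 8 (the leftmost entry greater than 7); 8 is bumped to row 5. 8 starts a new row 5. The new tableau is [[1, 2, 5], [3, 6], [4], [7], [8]].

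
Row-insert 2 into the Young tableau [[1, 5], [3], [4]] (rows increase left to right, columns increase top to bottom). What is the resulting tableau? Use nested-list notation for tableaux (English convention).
In row 1, 2 replaces 5 (the leftmost entry greater than 2); 5 is bumped to row 2. 5 is appended to row 2. The new tableau is [[1, 2], [3, 5], [4]].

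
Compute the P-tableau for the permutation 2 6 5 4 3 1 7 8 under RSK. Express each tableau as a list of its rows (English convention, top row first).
P = [[1, 3, 7, 8], [2], [4], [5], [6]]

After inserting 2: P = [[2]].
After inserting 6: P = [[2, 6]].
After inserting 5: P = [[2, 5], [6]].
After inserting 4: P = [[2, 4], [5], [6]].
After inserting 3: P = [[2, 3], [4], [5], [6]].
After inserting 1: P = [[1, 3], [2], [4], [5], [6]].
After inserting 7: P = [[1, 3, 7], [2], [4], [5], [6]].
After inserting 8: P = [[1, 3, 7, 8], [2], [4], [5], [6]].

So P = [[1, 3, 7, 8], [2], [4], [5], [6]].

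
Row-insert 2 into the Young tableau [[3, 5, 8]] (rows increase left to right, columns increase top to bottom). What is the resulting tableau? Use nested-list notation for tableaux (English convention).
[[2, 5, 8], [3]]

In row 1, 2 replaces 3 (the leftmost entry greater than 2); 3 is bumped to row 2. 3 starts a new row 2. The new tableau is [[2, 5, 8], [3]].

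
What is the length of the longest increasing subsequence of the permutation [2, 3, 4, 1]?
3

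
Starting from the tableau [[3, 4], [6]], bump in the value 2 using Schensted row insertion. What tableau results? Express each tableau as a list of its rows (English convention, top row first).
In row 1, 2 replaces 3 (the leftmost entry greater than 2); 3 is bumped to row 2. In row 2, 3 replaces 6 (the leftmost entry greater than 3); 6 is bumped to row 3. 6 starts a new row 3. The new tableau is [[2, 4], [3], [6]].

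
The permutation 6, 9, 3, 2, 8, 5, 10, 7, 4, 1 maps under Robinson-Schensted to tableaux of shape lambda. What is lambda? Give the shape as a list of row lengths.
Row-insert each entry into an empty tableau.

After inserting 6: P = [[6]].
After inserting 9: P = [[6, 9]].
After inserting 3: P = [[3, 9], [6]].
After inserting 2: P = [[2, 9], [3], [6]].
After inserting 8: P = [[2, 8], [3, 9], [6]].
After inserting 5: P = [[2, 5], [3, 8], [6, 9]].
After inserting 10: P = [[2, 5, 10], [3, 8], [6, 9]].
After inserting 7: P = [[2, 5, 7], [3, 8, 10], [6, 9]].
After inserting 4: P = [[2, 4, 7], [3, 5, 10], [6, 8], [9]].
After inserting 1: P = [[1, 4, 7], [2, 5, 10], [3, 8], [6], [9]].

The final insertion tableau P = [[1, 4, 7], [2, 5, 10], [3, 8], [6], [9]] has shape [3, 3, 2, 1, 1].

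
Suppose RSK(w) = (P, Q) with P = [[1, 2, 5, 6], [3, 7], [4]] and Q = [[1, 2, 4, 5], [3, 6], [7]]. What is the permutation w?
1 4 3 5 7 6 2

Reverse RSK: for i = n, n-1, ..., 1, locate i in Q, remove the corresponding corner cell from P, and reverse-bump its entry up through P; the value ejected from row 1 is w(i).

So w = 1 4 3 5 7 6 2.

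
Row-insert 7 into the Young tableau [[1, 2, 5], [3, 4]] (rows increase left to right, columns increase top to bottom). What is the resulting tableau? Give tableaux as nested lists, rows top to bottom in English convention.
[[1, 2, 5, 7], [3, 4]]

7 is larger than every entry of row 1, so it is appended to row 1. The new tableau is [[1, 2, 5, 7], [3, 4]].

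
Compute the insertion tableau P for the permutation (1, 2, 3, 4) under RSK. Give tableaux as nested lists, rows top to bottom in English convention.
After inserting 1: P = [[1]].
After inserting 2: P = [[1, 2]].
After inserting 3: P = [[1, 2, 3]].
After inserting 4: P = [[1, 2, 3, 4]].

So P = [[1, 2, 3, 4]].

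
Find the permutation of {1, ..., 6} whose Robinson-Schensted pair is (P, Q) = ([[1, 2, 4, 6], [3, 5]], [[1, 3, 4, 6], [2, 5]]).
3 1 2 5 4 6

Reverse the RSK construction: for i from n down to 1, find the cell of Q containing i, remove the entry at that cell from P, and reverse-bump it up through P; the value ejected from row 1 is w(i).

Step i=6: Q has 6 at row 1, column 4; remove that cell from P, ejecting 6. So w(6) = 6. P is now [[1, 2, 4], [3, 5]].
Step i=5: Q has 5 at row 2, column 2; remove 5 from row 2 of P and reverse-bump: 5 enters row 1 and ejects 4. So w(5) = 4. P is now [[1, 2, 5], [3]].
Step i=4: Q has 4 at row 1, column 3; remove that cell from P, ejecting 5. So w(4) = 5. P is now [[1, 2], [3]].
Step i=3: Q has 3 at row 1, column 2; remove that cell from P, ejecting 2. So w(3) = 2. P is now [[1], [3]].
Step i=2: Q has 2 at row 2, column 1; remove 3 from row 2 of P and reverse-bump: 3 enters row 1 and ejects 1. So w(2) = 1. P is now [[3]].
Step i=1: Q has 1 at row 1, column 1; remove that cell from P, ejecting 3. So w(1) = 3. P is now [].

So w = 3 1 2 5 4 6.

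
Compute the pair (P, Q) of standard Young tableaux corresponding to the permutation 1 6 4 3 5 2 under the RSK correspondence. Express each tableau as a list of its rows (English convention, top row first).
Insert each entry of the permutation into P by Schensted row insertion, recording in Q the position of each new cell.

Insert 1: appended to row 1. P = [[1]].
Insert 6: appended to row 1. P = [[1, 6]].
Insert 4: 4 bumps 6 from row 1; 6 starts row 2. P = [[1, 4], [6]].
Insert 3: 3 bumps 4 from row 1; 4 bumps 6 from row 2; 6 starts row 3. P = [[1, 3], [4], [6]].
Insert 5: appended to row 1. P = [[1, 3, 5], [4], [6]].
Insert 2: 2 bumps 3 from row 1; 3 bumps 4 from row 2; 4 bumps 6 from row 3; 6 starts row 4. P = [[1, 2, 5], [3], [4], [6]].

So P = [[1, 2, 5], [3], [4], [6]], Q = [[1, 2, 5], [3], [4], [6]].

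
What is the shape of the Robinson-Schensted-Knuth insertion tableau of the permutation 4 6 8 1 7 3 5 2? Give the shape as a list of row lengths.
[3, 3, 1, 1]

Row-insert each entry into an empty tableau.

After inserting 4: P = [[4]].
After inserting 6: P = [[4, 6]].
After inserting 8: P = [[4, 6, 8]].
After inserting 1: P = [[1, 6, 8], [4]].
After inserting 7: P = [[1, 6, 7], [4, 8]].
After inserting 3: P = [[1, 3, 7], [4, 6], [8]].
After inserting 5: P = [[1, 3, 5], [4, 6, 7], [8]].
After inserting 2: P = [[1, 2, 5], [3, 6, 7], [4], [8]].

The final insertion tableau P = [[1, 2, 5], [3, 6, 7], [4], [8]] has shape [3, 3, 1, 1].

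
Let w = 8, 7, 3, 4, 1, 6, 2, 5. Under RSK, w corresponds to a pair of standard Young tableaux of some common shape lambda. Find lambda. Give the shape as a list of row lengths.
[3, 3, 1, 1]

Row-insert each entry into an empty tableau.

After inserting 8: P = [[8]].
After inserting 7: P = [[7], [8]].
After inserting 3: P = [[3], [7], [8]].
After inserting 4: P = [[3, 4], [7], [8]].
After inserting 1: P = [[1, 4], [3], [7], [8]].
After inserting 6: P = [[1, 4, 6], [3], [7], [8]].
After inserting 2: P = [[1, 2, 6], [3, 4], [7], [8]].
After inserting 5: P = [[1, 2, 5], [3, 4, 6], [7], [8]].

The final insertion tableau P = [[1, 2, 5], [3, 4, 6], [7], [8]] has shape [3, 3, 1, 1].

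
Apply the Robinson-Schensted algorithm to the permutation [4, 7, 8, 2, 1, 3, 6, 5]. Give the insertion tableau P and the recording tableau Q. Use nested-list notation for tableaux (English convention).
Insert each entry of the permutation into P by Schensted row insertion, recording in Q the position of each new cell.

Insert 4: appended to row 1. P = [[4]], Q = [[1]].
Insert 7: appended to row 1. P = [[4, 7]], Q = [[1, 2]].
Insert 8: appended to row 1. P = [[4, 7, 8]], Q = [[1, 2, 3]].
Insert 2: 2 bumps 4 from row 1; 4 starts row 2. P = [[2, 7, 8], [4]], Q = [[1, 2, 3], [4]].
Insert 1: 1 bumps 2 from row 1; 2 bumps 4 from row 2; 4 starts row 3. P = [[1, 7, 8], [2], [4]], Q = [[1, 2, 3], [4], [5]].
Insert 3: 3 bumps 7 from row 1; 7 appends to row 2. P = [[1, 3, 8], [2, 7], [4]], Q = [[1, 2, 3], [4, 6], [5]].
Insert 6: 6 bumps 8 from row 1; 8 appends to row 2. P = [[1, 3, 6], [2, 7, 8], [4]], Q = [[1, 2, 3], [4, 6, 7], [5]].
Insert 5: 5 bumps 6 from row 1; 6 bumps 7 from row 2; 7 appends to row 3. P = [[1, 3, 5], [2, 6, 8], [4, 7]], Q = [[1, 2, 3], [4, 6, 7], [5, 8]].

So P = [[1, 3, 5], [2, 6, 8], [4, 7]], Q = [[1, 2, 3], [4, 6, 7], [5, 8]].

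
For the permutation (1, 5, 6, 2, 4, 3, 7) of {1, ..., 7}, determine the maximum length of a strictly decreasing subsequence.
3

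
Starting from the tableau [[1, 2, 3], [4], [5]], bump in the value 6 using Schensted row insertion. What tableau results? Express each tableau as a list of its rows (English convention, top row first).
6 is larger than every entry of row 1, so it is appended to row 1. The new tableau is [[1, 2, 3, 6], [4], [5]].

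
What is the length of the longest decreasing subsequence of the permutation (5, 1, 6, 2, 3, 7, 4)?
2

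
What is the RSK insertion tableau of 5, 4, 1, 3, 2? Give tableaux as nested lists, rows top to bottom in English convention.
After inserting 5: P = [[5]].
After inserting 4: P = [[4], [5]].
After inserting 1: P = [[1], [4], [5]].
After inserting 3: P = [[1, 3], [4], [5]].
After inserting 2: P = [[1, 2], [3], [4], [5]].

So P = [[1, 2], [3], [4], [5]].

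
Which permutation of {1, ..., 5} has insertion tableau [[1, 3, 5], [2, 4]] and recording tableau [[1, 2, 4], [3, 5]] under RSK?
Reverse the RSK construction: for i from n down to 1, find the cell of Q containing i, remove the entry at that cell from P, and reverse-bump it up through P; the value ejected from row 1 is w(i).

Step i=5: Q has 5 at row 2, column 2; remove 4 from row 2 of P and reverse-bump: 4 enters row 1 and ejects 3. So w(5) = 3. P is now [[1, 4, 5], [2]].
Step i=4: Q has 4 at row 1, column 3; remove that cell from P, ejecting 5. So w(4) = 5. P is now [[1, 4], [2]].
Step i=3: Q has 3 at row 2, column 1; remove 2 from row 2 of P and reverse-bump: 2 enters row 1 and ejects 1. So w(3) = 1. P is now [[2, 4]].
Step i=2: Q has 2 at row 1, column 2; remove that cell from P, ejecting 4. So w(2) = 4. P is now [[2]].
Step i=1: Q has 1 at row 1, column 1; remove that cell from P, ejecting 2. So w(1) = 2. P is now [].

So w = 2 4 1 5 3.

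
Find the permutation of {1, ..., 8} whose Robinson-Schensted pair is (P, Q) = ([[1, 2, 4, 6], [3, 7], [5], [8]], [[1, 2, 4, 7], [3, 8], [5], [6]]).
Reverse RSK: for i = n, n-1, ..., 1, locate i in Q, remove the corresponding corner cell from P, and reverse-bump its entry up through P; the value ejected from row 1 is w(i).

So w = 1 8 3 5 4 2 7 6.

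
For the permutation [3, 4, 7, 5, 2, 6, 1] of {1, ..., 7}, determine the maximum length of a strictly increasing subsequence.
4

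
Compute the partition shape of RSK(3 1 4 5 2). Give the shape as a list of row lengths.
[3, 2]

Row-insert each entry into an empty tableau.

After inserting 3: P = [[3]].
After inserting 1: P = [[1], [3]].
After inserting 4: P = [[1, 4], [3]].
After inserting 5: P = [[1, 4, 5], [3]].
After inserting 2: P = [[1, 2, 5], [3, 4]].

The final insertion tableau P = [[1, 2, 5], [3, 4]] has shape [3, 2].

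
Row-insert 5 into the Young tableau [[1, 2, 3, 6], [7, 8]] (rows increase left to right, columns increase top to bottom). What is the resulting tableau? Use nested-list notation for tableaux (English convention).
In row 1, 5 replaces 6 (the leftmost entry greater than 5); 6 is bumped to row 2. In row 2, 6 replaces 7 (the leftmost entry greater than 6); 7 is bumped to row 3. 7 starts a new row 3. The new tableau is [[1, 2, 3, 5], [6, 8], [7]].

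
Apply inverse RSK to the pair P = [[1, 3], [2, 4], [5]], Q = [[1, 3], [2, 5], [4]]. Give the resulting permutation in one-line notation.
Reverse RSK: for i = n, n-1, ..., 1, locate i in Q, remove the corresponding corner cell from P, and reverse-bump its entry up through P; the value ejected from row 1 is w(i).

So w = 5 2 4 1 3.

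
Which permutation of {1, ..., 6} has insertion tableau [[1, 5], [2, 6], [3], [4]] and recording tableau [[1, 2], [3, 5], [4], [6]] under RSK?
4 6 3 2 5 1

Reverse the RSK construction: for i from n down to 1, find the cell of Q containing i, remove the entry at that cell from P, and reverse-bump it up through P; the value ejected from row 1 is w(i).

Step i=6: Q has 6 at row 4, column 1; remove 4 from row 4 of P and reverse-bump: 4 enters row 3 and ejects 3; 3 enters row 2 and ejects 2; 2 enters row 1 and ejects 1. So w(6) = 1. P is now [[2, 5], [3, 6], [4]].
Step i=5: Q has 5 at row 2, column 2; remove 6 from row 2 of P and reverse-bump: 6 enters row 1 and ejects 5. So w(5) = 5. P is now [[2, 6], [3], [4]].
Step i=4: Q has 4 at row 3, column 1; remove 4 from row 3 of P and reverse-bump: 4 enters row 2 and ejects 3; 3 enters row 1 and ejects 2. So w(4) = 2. P is now [[3, 6], [4]].
Step i=3: Q has 3 at row 2, column 1; remove 4 from row 2 of P and reverse-bump: 4 enters row 1 and ejects 3. So w(3) = 3. P is now [[4, 6]].
Step i=2: Q has 2 at row 1, column 2; remove that cell from P, ejecting 6. So w(2) = 6. P is now [[4]].
Step i=1: Q has 1 at row 1, column 1; remove that cell from P, ejecting 4. So w(1) = 4. P is now [].

So w = 4 6 3 2 5 1.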